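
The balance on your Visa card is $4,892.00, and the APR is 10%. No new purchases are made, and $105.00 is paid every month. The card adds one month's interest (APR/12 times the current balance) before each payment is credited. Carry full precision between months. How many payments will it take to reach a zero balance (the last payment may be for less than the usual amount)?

60 payments

Monthly rate r = 10%/12 = 0.833333% = 0.00833333.
Recurrence: B ← B·(1+r) − $105.00.
Month 1: interest $40.77; balance after payment $4,827.77.
Month 2: interest $40.23; balance after payment $4,763.00.
Closed form: n = −ln(1 − rB₀/P)/ln(1+r) = −ln(0.61175)/ln(1.00833) ≈ 59.218, so the balance reaches zero during payment 60.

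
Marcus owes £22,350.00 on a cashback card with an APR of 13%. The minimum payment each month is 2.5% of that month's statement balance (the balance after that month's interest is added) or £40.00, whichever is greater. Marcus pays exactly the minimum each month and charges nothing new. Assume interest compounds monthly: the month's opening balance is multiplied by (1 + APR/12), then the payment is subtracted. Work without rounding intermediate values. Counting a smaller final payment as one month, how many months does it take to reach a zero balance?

235 months

Monthly rate r = 13%/12 = 1.08333% = 0.0108333.
While 2.5% of the post-interest balance exceeds £40.00, each month B ← (B·(1+r))·(1 − 0.025), i.e. B shrinks by the factor (1+r)·0.975 = 0.98556.
This holds for months 1–183. Entering month 184 the balance is £1,561.28; 2.5% of the post-interest balance is now below £40.00, so the flat £40.00 minimum applies from here.
From month 184 a fixed £40.00 at rate r clears £1,561.28 in 52 more payments. Total: 183 + 52 = 235 months.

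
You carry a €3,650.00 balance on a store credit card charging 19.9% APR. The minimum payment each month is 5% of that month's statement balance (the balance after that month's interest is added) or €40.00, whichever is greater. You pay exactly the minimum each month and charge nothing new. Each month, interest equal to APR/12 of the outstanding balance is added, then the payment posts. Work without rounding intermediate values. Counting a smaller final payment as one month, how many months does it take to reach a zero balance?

Monthly rate r = 19.9%/12 = 1.65833% = 0.0165833.
While 5% of the post-interest balance exceeds €40.00, each month B ← (B·(1+r))·(1 − 0.05), i.e. B shrinks by the factor (1+r)·0.95 = 0.96575.
This holds for months 1–45. Entering month 46 the balance is €760.83; 5% of the post-interest balance is now below €40.00, so the flat €40.00 minimum applies from here.
From month 46 a fixed €40.00 at rate r clears €760.83 in 24 more payments. Total: 45 + 24 = 69 months.

69 months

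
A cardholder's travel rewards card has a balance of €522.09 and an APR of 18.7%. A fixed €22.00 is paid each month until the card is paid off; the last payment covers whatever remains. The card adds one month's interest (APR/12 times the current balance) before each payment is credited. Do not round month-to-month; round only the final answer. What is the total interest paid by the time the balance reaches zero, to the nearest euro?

€135

Monthly rate r = 18.7%/12 = 1.55833% = 0.0155833.
Payoff takes n = ⌈−ln(1 − rB₀/P)/ln(1+r)⌉ = ⌈29.861⌉ = 30 payments; the last is €18.95.
Total paid = 29·€22.00 + €18.95 = €656.95.
Total interest = total paid − principal = €656.95 − €522.09 = €134.86.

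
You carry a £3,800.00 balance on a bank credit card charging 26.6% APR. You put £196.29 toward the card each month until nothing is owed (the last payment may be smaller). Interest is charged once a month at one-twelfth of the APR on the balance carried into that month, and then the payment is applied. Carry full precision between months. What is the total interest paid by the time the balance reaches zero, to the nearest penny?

Monthly rate r = 26.6%/12 = 2.21667% = 0.0221667.
Payoff takes n = ⌈−ln(1 − rB₀/P)/ln(1+r)⌉ = ⌈25.569⌉ = 26 payments; the last is £112.21.
Total paid = 25·£196.29 + £112.21 = £5,019.46.
Total interest = total paid − principal = £5,019.46 − £3,800.00 = £1,219.46.

£1,219.46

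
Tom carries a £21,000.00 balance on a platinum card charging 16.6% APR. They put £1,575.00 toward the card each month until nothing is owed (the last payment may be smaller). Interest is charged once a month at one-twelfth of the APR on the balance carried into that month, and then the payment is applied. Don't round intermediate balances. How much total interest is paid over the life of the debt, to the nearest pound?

Monthly rate r = 16.6%/12 = 1.38333% = 0.0138333.
Payoff takes n = ⌈−ln(1 − rB₀/P)/ln(1+r)⌉ = ⌈14.840⌉ = 15 payments; the last is £1,325.14.
Total paid = 14·£1,575.00 + £1,325.14 = £23,375.14.
Total interest = total paid − principal = £23,375.14 − £21,000.00 = £2,375.14.

£2,375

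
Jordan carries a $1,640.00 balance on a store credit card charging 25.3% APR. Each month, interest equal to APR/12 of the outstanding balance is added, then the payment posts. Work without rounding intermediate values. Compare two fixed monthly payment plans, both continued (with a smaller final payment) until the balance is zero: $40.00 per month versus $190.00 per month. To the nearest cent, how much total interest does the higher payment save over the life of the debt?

Monthly rate r = 25.3%/12 = 2.10833% = 0.0210833.
At $40.00/mo: n = ⌈−ln(1 − rB₀/P)/ln(1+r)⌉ = 96 payments (last $30.89); total interest = total paid − $1,640.00 = $2,190.89.
At $190.00/mo: 10 payments (last $119.70); total interest $189.70.
Interest saved = $2,190.89 − $189.70 = $2,001.19.

$2,001.19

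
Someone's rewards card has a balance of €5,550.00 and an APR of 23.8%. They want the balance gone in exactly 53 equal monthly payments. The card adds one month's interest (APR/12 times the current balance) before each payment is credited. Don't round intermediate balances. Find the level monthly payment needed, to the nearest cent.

€170.17

Monthly rate r = 23.8%/12 = 1.98333% = 0.0198333.
Level-payment amortization: P = B₀·r / (1 − (1+r)^(−n)) = 5550.00·0.0198333 / (1 − 1.01983^(−53)).
Denominator 1 − (1+r)^(−53) = 0.646855659.
P = 110.075 / 0.646855659 ≈ 170.17.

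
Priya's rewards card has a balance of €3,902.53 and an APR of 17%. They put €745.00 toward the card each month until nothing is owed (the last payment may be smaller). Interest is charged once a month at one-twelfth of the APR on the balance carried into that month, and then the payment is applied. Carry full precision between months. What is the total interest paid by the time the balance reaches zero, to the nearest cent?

Monthly rate r = 17%/12 = 1.41667% = 0.0141667.
Payoff takes n = ⌈−ln(1 − rB₀/P)/ln(1+r)⌉ = ⌈5.481⌉ = 6 payments; the last is €359.88.
Total paid = 5·€745.00 + €359.88 = €4,084.88.
Total interest = total paid − principal = €4,084.88 − €3,902.53 = €182.35.

€182.35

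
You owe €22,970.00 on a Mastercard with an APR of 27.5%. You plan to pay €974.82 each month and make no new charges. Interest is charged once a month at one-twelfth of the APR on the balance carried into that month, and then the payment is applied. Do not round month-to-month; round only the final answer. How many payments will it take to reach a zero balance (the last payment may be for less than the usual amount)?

Monthly rate r = 27.5%/12 = 2.29167% = 0.0229167.
Recurrence: B ← B·(1+r) − €974.82.
Month 1: interest €526.40; balance after payment €22,521.58.
Month 2: interest €516.12; balance after payment €22,062.88.
Closed form: n = −ln(1 − rB₀/P)/ln(1+r) = −ln(0.46001)/ln(1.02292) ≈ 34.271, so the balance reaches zero during payment 35.

35 payments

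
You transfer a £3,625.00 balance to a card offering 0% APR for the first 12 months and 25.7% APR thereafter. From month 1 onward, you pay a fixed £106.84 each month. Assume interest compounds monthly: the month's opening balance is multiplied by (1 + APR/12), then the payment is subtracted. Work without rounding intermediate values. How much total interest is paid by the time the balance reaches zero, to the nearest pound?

Promo months 1–12 at r₀ = 0%/12 = 0; months 13+ at r₁ = 25.7%/12 = 0.0214167.
After month 12 (no interest yet): B = £3,625.00 − 12·£106.84 = £2,342.92.
Then at r₁ with £106.84/mo: n₂ = −ln(1 − r₁·B/P)/ln(1+r₁) ≈ 29.93 → 30 more payments.
Total paid = 41·£106.84 + £99.37 = £4,479.81; interest = £4,479.81 − £3,625.00 = £854.81.

£855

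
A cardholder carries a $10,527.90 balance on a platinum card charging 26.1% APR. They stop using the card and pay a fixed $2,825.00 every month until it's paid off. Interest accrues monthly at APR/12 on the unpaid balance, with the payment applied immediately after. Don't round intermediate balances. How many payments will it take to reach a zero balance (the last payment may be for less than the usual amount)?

Monthly rate r = 26.1%/12 = 2.175% = 0.02175.
Recurrence: B ← B·(1+r) − $2,825.00.
Month 1: interest $228.98; balance after payment $7,931.88.
Month 2: interest $172.52; balance after payment $5,279.40.
Month 3: interest $114.83; balance after payment $2,569.23.
Month 4: interest $55.88; balance after payment $0.00.

4 months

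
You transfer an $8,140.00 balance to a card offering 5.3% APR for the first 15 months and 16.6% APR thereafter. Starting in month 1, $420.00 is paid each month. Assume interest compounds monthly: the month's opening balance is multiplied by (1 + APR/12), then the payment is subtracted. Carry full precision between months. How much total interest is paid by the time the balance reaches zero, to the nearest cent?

Promo months 1–15 at r₀ = 5.3%/12 = 0.00441667; months 16+ at r₁ = 16.6%/12 = 0.0138333.
After month 15: iterate B ← B·(1+r₀) − $420.00 for 15 months → $2,197.72.
Then at r₁ with $420.00/mo: n₂ = −ln(1 − r₁·B/P)/ln(1+r₁) ≈ 5.47 → 6 more payments.
Total paid = 20·$420.00 + $197.78 = $8,597.78; interest = $8,597.78 − $8,140.00 = $457.78.

$457.78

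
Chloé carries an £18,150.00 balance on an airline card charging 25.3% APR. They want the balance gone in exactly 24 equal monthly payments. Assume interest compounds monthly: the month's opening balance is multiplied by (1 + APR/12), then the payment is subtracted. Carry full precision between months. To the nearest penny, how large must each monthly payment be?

£971.43

Monthly rate r = 25.3%/12 = 2.10833% = 0.0210833.
Level-payment amortization: P = B₀·r / (1 − (1+r)^(−n)) = 18150.00·0.0210833 / (1 − 1.02108^(−24)).
Denominator 1 − (1+r)^(−24) = 0.39391784.
P = 382.662 / 0.39391784 ≈ 971.43.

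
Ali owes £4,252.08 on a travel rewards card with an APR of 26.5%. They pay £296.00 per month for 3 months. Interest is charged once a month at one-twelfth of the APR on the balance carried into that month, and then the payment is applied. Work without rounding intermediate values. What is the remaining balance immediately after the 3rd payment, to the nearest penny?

£3,632.29

Monthly rate r = 26.5%/12 = 2.20833% = 0.0220833.
Each month: B ← B·(1+r) − £296.00.
Month 1: interest £93.90; balance after payment £4,049.98.
Month 2: interest £89.44; balance after payment £3,843.42.
Month 3: interest £84.88; balance after payment £3,632.29.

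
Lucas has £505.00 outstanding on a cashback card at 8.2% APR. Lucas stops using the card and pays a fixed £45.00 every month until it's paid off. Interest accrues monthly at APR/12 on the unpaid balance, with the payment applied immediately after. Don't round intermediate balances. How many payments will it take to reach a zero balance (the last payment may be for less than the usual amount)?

Monthly rate r = 8.2%/12 = 0.683333% = 0.00683333.
Recurrence: B ← B·(1+r) − £45.00.
Month 1: interest £3.45; balance after payment £463.45.
Month 2: interest £3.17; balance after payment £421.62.
Closed form: n = −ln(1 − rB₀/P)/ln(1+r) = −ln(0.92331)/ln(1.00683) ≈ 11.716, so the balance reaches zero during payment 12.

12 payments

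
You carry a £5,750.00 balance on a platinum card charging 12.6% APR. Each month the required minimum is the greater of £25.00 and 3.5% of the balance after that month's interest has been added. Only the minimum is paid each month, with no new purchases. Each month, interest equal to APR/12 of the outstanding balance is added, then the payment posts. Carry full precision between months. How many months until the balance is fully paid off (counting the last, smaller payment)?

Monthly rate r = 12.6%/12 = 1.05% = 0.0105.
While 3.5% of the post-interest balance exceeds £25.00, each month B ← (B·(1+r))·(1 − 0.035), i.e. B shrinks by the factor (1+r)·0.965 = 0.97513.
This holds for months 1–84. Entering month 85 the balance is £693.45; 3.5% of the post-interest balance is now below £25.00, so the flat £25.00 minimum applies from here.
From month 85 a fixed £25.00 at rate r clears £693.45 in 33 more payments. Total: 84 + 33 = 117 months.

117 months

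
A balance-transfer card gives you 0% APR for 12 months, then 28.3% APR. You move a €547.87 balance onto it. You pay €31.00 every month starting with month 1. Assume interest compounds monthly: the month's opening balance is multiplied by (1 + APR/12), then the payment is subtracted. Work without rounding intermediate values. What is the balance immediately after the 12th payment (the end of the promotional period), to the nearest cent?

Promo months 1–12 at r₀ = 0%/12 = 0; months 13+ at r₁ = 28.3%/12 = 0.0235833.
After month 12 (no interest yet): B = €547.87 − 12·€31.00 = €175.87.

€175.87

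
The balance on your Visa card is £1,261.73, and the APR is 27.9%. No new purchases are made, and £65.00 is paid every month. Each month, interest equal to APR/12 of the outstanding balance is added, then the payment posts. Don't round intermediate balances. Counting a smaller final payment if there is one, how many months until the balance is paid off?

27 payments

Monthly rate r = 27.9%/12 = 2.325% = 0.02325.
Recurrence: B ← B·(1+r) − £65.00.
Month 1: interest £29.34; balance after payment £1,226.07.
Month 2: interest £28.51; balance after payment £1,189.57.
Closed form: n = −ln(1 − rB₀/P)/ln(1+r) = −ln(0.54869)/ln(1.02325) ≈ 26.115, so the balance reaches zero during payment 27.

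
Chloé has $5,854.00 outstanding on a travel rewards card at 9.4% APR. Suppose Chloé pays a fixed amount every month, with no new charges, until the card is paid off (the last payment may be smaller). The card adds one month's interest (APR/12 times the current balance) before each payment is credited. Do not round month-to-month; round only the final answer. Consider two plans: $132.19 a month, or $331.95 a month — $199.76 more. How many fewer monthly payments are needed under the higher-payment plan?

Monthly rate r = 9.4%/12 = 0.783333% = 0.00783333.
At $132.19/mo: n = ⌈−ln(1 − rB₀/P)/ln(1+r)⌉ = 55 payments (last $79.22); total interest = total paid − $5,854.00 = $1,363.48.
At $331.95/mo: 20 payments (last $17.58); total interest $470.63.
Payments saved = 55 − 20 = 35.

35 fewer payments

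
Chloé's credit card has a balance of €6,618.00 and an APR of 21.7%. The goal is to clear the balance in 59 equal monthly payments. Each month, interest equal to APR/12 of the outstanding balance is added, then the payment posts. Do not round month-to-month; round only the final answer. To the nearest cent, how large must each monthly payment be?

€183.37

Monthly rate r = 21.7%/12 = 1.80833% = 0.0180833.
Level-payment amortization: P = B₀·r / (1 − (1+r)^(−n)) = 6618.00·0.0180833 / (1 − 1.01808^(−59)).
Denominator 1 − (1+r)^(−59) = 0.652636919.
P = 119.675 / 0.652636919 ≈ 183.37.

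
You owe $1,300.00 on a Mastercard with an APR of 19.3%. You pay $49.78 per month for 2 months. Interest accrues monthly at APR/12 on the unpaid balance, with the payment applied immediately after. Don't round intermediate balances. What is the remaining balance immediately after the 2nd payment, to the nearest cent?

$1,241.79

Monthly rate r = 19.3%/12 = 1.60833% = 0.0160833.
Each month: B ← B·(1+r) − $49.78.
Month 1: interest $20.91; balance after payment $1,271.13.
Month 2: interest $20.44; balance after payment $1,241.79.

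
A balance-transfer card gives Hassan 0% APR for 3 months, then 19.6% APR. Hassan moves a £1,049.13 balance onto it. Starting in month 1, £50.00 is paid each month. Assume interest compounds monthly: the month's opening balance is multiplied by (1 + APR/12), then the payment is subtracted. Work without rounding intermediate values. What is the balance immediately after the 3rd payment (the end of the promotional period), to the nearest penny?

Promo months 1–3 at r₀ = 0%/12 = 0; months 4+ at r₁ = 19.6%/12 = 0.0163333.
After month 3 (no interest yet): B = £1,049.13 − 3·£50.00 = £899.13.

£899.13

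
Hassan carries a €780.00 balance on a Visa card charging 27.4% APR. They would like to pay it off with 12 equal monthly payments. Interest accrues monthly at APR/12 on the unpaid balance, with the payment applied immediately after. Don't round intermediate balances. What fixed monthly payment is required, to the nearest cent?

Monthly rate r = 27.4%/12 = 2.28333% = 0.0228333.
Level-payment amortization: P = B₀·r / (1 − (1+r)^(−n)) = 780.00·0.0228333 / (1 − 1.02283^(−12)).
Denominator 1 − (1+r)^(−12) = 0.237321462.
P = 17.81 / 0.237321462 ≈ 75.05.

€75.05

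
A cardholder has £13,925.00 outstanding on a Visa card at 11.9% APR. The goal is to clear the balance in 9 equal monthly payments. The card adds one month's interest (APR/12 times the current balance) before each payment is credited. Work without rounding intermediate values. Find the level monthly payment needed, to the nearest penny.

£1,624.95

Monthly rate r = 11.9%/12 = 0.991667% = 0.00991667.
Level-payment amortization: P = B₀·r / (1 − (1+r)^(−n)) = 13925.00·0.00991667 / (1 − 1.00992^(−9)).
Denominator 1 − (1+r)^(−9) = 0.0849809304.
P = 138.09 / 0.0849809304 ≈ 1624.95.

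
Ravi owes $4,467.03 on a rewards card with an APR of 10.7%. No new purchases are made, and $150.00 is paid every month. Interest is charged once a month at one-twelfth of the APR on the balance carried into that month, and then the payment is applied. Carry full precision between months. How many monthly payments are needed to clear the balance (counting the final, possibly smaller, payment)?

35 payments

Monthly rate r = 10.7%/12 = 0.891667% = 0.00891667.
Recurrence: B ← B·(1+r) − $150.00.
Month 1: interest $39.83; balance after payment $4,356.86.
Month 2: interest $38.85; balance after payment $4,245.71.
Closed form: n = −ln(1 − rB₀/P)/ln(1+r) = −ln(0.73446)/ln(1.00892) ≈ 34.766, so the balance reaches zero during payment 35.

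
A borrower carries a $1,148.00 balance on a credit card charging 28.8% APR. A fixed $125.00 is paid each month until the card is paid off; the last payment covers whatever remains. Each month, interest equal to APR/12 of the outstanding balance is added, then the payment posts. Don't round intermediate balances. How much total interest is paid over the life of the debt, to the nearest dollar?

Monthly rate r = 28.8%/12 = 2.4% = 0.024.
Payoff takes n = ⌈−ln(1 − rB₀/P)/ln(1+r)⌉ = ⌈10.499⌉ = 11 payments; the last is $62.72.
Total paid = 10·$125.00 + $62.72 = $1,312.72.
Total interest = total paid − principal = $1,312.72 − $1,148.00 = $164.72.

$165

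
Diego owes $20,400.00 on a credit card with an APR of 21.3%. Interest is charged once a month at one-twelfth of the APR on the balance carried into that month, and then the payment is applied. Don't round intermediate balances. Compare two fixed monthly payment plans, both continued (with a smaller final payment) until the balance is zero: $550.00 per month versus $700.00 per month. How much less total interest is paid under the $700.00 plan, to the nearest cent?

$4,595.29

Monthly rate r = 21.3%/12 = 1.775% = 0.01775.
At $550.00/mo: n = ⌈−ln(1 − rB₀/P)/ln(1+r)⌉ = 62 payments (last $23.82); total interest = total paid − $20,400.00 = $13,173.82.
At $700.00/mo: 42 payments (last $278.53); total interest $8,578.53.
Interest saved = $13,173.82 − $8,578.53 = $4,595.29.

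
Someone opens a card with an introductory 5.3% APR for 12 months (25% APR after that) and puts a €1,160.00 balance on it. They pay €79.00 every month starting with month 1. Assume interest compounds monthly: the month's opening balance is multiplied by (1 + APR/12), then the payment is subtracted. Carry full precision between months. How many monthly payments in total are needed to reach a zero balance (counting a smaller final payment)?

Promo months 1–12 at r₀ = 5.3%/12 = 0.00441667; months 13+ at r₁ = 25%/12 = 0.0208333.
After month 12: iterate B ← B·(1+r₀) − €79.00 for 12 months → €251.62.
Then at r₁ with €79.00/mo: n₂ = −ln(1 − r₁·B/P)/ln(1+r₁) ≈ 3.33 → 4 more payments.

16 months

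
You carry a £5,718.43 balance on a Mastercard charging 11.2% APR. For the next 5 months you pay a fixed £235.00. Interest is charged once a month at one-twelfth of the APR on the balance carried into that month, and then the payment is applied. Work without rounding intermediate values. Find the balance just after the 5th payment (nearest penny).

Monthly rate r = 11.2%/12 = 0.933333% = 0.00933333.
Each month: B ← B·(1+r) − £235.00.
Month 1: interest £53.37; balance after payment £5,536.80.
Month 2: interest £51.68; balance after payment £5,353.48.
Month 3: interest £49.97; balance after payment £5,168.44.
Month 4: interest £48.24; balance after payment £4,981.68.
Month 5: interest £46.50; balance after payment £4,793.18.

£4,793.18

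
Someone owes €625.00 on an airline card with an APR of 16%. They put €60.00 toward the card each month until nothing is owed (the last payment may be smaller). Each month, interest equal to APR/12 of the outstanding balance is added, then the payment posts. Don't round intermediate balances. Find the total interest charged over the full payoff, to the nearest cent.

€52.45

Monthly rate r = 16%/12 = 1.33333% = 0.0133333.
Payoff takes n = ⌈−ln(1 − rB₀/P)/ln(1+r)⌉ = ⌈11.289⌉ = 12 payments; the last is €17.45.
Total paid = 11·€60.00 + €17.45 = €677.45.
Total interest = total paid − principal = €677.45 − €625.00 = €52.45.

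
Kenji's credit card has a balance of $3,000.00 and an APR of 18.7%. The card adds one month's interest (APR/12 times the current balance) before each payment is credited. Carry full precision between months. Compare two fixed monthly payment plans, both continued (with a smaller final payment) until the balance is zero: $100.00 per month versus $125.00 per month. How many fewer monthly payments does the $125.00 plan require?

10 fewer payments

Monthly rate r = 18.7%/12 = 1.55833% = 0.0155833.
At $100.00/mo: n = ⌈−ln(1 − rB₀/P)/ln(1+r)⌉ = 41 payments (last $75.46); total interest = total paid − $3,000.00 = $1,075.46.
At $125.00/mo: 31 payments (last $36.66); total interest $786.66.
Payments saved = 41 − 31 = 10.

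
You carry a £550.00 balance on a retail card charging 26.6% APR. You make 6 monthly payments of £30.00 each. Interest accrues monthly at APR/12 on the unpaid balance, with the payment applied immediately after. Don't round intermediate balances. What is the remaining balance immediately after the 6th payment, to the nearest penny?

£437.05

Monthly rate r = 26.6%/12 = 2.21667% = 0.0221667.
Each month: B ← B·(1+r) − £30.00.
Month 1: interest £12.19; balance after payment £532.19.
Month 2: interest £11.80; balance after payment £513.99.
Month 3: interest £11.39; balance after payment £495.38.
Month 4: interest £10.98; balance after payment £476.36.
Month 5: interest £10.56; balance after payment £456.92.
Month 6: interest £10.13; balance after payment £437.05.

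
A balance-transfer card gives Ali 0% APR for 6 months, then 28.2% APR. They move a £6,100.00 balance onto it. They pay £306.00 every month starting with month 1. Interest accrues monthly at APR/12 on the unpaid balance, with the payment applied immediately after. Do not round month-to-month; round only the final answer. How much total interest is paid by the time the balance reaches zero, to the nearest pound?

Promo months 1–6 at r₀ = 0%/12 = 0; months 7+ at r₁ = 28.2%/12 = 0.0235.
After month 6 (no interest yet): B = £6,100.00 − 6·£306.00 = £4,264.00.
Then at r₁ with £306.00/mo: n₂ = −ln(1 − r₁·B/P)/ln(1+r₁) ≈ 17.08 → 18 more payments.
Total paid = 23·£306.00 + £24.25 = £7,062.25; interest = £7,062.25 − £6,100.00 = £962.25.

£962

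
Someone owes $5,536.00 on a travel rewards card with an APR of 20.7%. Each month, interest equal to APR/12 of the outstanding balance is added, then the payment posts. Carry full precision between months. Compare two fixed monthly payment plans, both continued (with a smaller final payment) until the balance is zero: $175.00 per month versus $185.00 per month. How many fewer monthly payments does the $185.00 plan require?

4 fewer payments

Monthly rate r = 20.7%/12 = 1.725% = 0.01725.
At $175.00/mo: n = ⌈−ln(1 − rB₀/P)/ln(1+r)⌉ = 47 payments (last $23.14); total interest = total paid − $5,536.00 = $2,537.14.
At $185.00/mo: 43 payments (last $84.23); total interest $2,318.23.
Payments saved = 47 − 43 = 4.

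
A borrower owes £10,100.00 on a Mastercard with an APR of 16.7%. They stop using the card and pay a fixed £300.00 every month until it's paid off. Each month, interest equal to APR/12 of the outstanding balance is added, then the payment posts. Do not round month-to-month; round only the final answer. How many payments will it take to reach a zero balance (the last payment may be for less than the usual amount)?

Monthly rate r = 16.7%/12 = 1.39167% = 0.0139167.
Recurrence: B ← B·(1+r) − £300.00.
Month 1: interest £140.56; balance after payment £9,940.56.
Month 2: interest £138.34; balance after payment £9,778.90.
Closed form: n = −ln(1 − rB₀/P)/ln(1+r) = −ln(0.53147)/ln(1.01392) ≈ 45.736, so the balance reaches zero during payment 46.

46 payments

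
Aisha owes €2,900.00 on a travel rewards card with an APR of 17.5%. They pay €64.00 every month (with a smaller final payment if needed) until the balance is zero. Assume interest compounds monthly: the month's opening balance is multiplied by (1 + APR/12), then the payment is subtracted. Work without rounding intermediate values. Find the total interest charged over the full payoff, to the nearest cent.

Monthly rate r = 17.5%/12 = 1.45833% = 0.0145833.
Payoff takes n = ⌈−ln(1 − rB₀/P)/ln(1+r)⌉ = ⌈74.678⌉ = 75 payments; the last is €43.48.
Total paid = 74·€64.00 + €43.48 = €4,779.48.
Total interest = total paid − principal = €4,779.48 − €2,900.00 = €1,879.48.

€1,879.48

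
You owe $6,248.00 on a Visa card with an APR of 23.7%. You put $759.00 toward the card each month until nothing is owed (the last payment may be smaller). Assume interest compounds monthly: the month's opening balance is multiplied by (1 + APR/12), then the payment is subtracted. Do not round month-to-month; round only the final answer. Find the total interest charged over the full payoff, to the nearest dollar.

$638

Monthly rate r = 23.7%/12 = 1.975% = 0.01975.
Payoff takes n = ⌈−ln(1 − rB₀/P)/ln(1+r)⌉ = ⌈9.072⌉ = 10 payments; the last is $55.28.
Total paid = 9·$759.00 + $55.28 = $6,886.28.
Total interest = total paid − principal = $6,886.28 − $6,248.00 = $638.28.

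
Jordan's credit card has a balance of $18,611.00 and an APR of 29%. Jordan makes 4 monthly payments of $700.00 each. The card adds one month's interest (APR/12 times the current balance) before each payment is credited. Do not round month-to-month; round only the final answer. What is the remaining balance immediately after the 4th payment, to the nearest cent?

$17,573.19

Monthly rate r = 29%/12 = 2.41667% = 0.0241667.
Each month: B ← B·(1+r) − $700.00.
Month 1: interest $449.77; balance after payment $18,360.77.
Month 2: interest $443.72; balance after payment $18,104.48.
Month 3: interest $437.53; balance after payment $17,842.01.
Month 4: interest $431.18; balance after payment $17,573.19.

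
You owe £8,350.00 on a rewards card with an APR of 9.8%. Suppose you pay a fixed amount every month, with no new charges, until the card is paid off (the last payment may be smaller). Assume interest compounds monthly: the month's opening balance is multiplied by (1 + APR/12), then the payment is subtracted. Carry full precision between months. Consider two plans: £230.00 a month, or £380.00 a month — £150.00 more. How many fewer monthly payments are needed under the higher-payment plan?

19 fewer payments

Monthly rate r = 9.8%/12 = 0.816667% = 0.00816667.
At £230.00/mo: n = ⌈−ln(1 − rB₀/P)/ln(1+r)⌉ = 44 payments (last £54.64); total interest = total paid − £8,350.00 = £1,594.64.
At £380.00/mo: 25 payments (last £120.81); total interest £890.81.
Payments saved = 44 − 25 = 19.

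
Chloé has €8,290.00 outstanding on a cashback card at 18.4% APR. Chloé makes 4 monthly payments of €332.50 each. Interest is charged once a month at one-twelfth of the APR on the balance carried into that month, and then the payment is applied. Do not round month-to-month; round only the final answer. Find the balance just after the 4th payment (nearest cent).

Monthly rate r = 18.4%/12 = 1.53333% = 0.0153333.
Each month: B ← B·(1+r) − €332.50.
Month 1: interest €127.11; balance after payment €8,084.61.
Month 2: interest €123.96; balance after payment €7,876.08.
Month 3: interest €120.77; balance after payment €7,664.34.
Month 4: interest €117.52; balance after payment €7,449.36.

€7,449.36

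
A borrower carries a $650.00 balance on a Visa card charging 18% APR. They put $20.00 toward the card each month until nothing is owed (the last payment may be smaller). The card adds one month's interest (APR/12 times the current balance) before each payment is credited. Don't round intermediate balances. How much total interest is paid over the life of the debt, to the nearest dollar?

$248

Monthly rate r = 18%/12 = 1.5% = 0.015.
Payoff takes n = ⌈−ln(1 − rB₀/P)/ln(1+r)⌉ = ⌈44.897⌉ = 45 payments; the last is $17.95.
Total paid = 44·$20.00 + $17.95 = $897.95.
Total interest = total paid − principal = $897.95 − $650.00 = $247.95.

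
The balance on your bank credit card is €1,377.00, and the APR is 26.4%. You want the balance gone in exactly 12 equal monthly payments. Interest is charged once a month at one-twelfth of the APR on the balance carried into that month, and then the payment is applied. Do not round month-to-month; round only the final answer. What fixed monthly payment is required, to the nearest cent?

€131.81

Monthly rate r = 26.4%/12 = 2.2% = 0.022.
Level-payment amortization: P = B₀·r / (1 − (1+r)^(−n)) = 1377.00·0.022 / (1 − 1.022^(−12)).
Denominator 1 − (1+r)^(−12) = 0.229825296.
P = 30.294 / 0.229825296 ≈ 131.81.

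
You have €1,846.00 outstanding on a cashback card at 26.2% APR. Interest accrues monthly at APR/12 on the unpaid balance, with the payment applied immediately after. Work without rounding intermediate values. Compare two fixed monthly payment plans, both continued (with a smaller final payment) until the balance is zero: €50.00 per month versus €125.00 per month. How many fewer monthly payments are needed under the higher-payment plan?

57 fewer payments

Monthly rate r = 26.2%/12 = 2.18333% = 0.0218333.
At €50.00/mo: n = ⌈−ln(1 − rB₀/P)/ln(1+r)⌉ = 76 payments (last €47.40); total interest = total paid − €1,846.00 = €1,951.40.
At €125.00/mo: 19 payments (last €2.80); total interest €406.80.
Payments saved = 76 − 19 = 57.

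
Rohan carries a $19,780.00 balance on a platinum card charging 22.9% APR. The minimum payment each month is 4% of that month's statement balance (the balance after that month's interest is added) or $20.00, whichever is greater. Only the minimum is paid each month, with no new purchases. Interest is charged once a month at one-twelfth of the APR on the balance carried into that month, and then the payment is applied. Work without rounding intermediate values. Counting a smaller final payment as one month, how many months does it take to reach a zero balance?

Monthly rate r = 22.9%/12 = 1.90833% = 0.0190833.
While 4% of the post-interest balance exceeds $20.00, each month B ← (B·(1+r))·(1 − 0.04), i.e. B shrinks by the factor (1+r)·0.96 = 0.97832.
This holds for months 1–169. Entering month 170 the balance is $486.97; 4% of the post-interest balance is now below $20.00, so the flat $20.00 minimum applies from here.
From month 170 a fixed $20.00 at rate r clears $486.97 in 34 more payments. Total: 169 + 34 = 203 months.

203 months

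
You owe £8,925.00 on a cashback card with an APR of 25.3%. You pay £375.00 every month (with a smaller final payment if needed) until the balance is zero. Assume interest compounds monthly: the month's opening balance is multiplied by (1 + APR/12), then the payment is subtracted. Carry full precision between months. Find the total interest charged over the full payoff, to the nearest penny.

Monthly rate r = 25.3%/12 = 2.10833% = 0.0210833.
Payoff takes n = ⌈−ln(1 − rB₀/P)/ln(1+r)⌉ = ⌈33.393⌉ = 34 payments; the last is £148.37.
Total paid = 33·£375.00 + £148.37 = £12,523.37.
Total interest = total paid − principal = £12,523.37 − £8,925.00 = £3,598.37.

£3,598.37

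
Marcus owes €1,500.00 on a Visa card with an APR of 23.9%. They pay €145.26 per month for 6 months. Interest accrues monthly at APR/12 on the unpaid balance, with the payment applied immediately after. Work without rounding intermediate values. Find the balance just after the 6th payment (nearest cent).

Monthly rate r = 23.9%/12 = 1.99167% = 0.0199167.
Each month: B ← B·(1+r) − €145.26.
Month 1: interest €29.88; balance after payment €1,384.62.
Month 2: interest €27.58; balance after payment €1,266.93.
Month 3: interest €25.23; balance after payment €1,146.90.
Month 4: interest €22.84; balance after payment €1,024.49.
Month 5: interest €20.40; balance after payment €899.63.
Month 6: interest €17.92; balance after payment €772.29.

€772.29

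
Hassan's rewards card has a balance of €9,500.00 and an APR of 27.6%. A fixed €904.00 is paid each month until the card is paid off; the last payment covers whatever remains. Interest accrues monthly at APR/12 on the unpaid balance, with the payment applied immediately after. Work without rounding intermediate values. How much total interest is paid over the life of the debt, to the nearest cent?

Monthly rate r = 27.6%/12 = 2.3% = 0.023.
Payoff takes n = ⌈−ln(1 − rB₀/P)/ln(1+r)⌉ = ⌈12.167⌉ = 13 payments; the last is €152.78.
Total paid = 12·€904.00 + €152.78 = €11,000.78.
Total interest = total paid − principal = €11,000.78 − €9,500.00 = €1,500.78.

€1,500.78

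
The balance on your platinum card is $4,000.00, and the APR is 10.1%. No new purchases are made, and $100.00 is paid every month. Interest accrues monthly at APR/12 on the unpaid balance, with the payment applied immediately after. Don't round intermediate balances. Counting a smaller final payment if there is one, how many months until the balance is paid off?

Monthly rate r = 10.1%/12 = 0.841667% = 0.00841667.
Recurrence: B ← B·(1+r) − $100.00.
Month 1: interest $33.67; balance after payment $3,933.67.
Month 2: interest $33.11; balance after payment $3,866.78.
Closed form: n = −ln(1 − rB₀/P)/ln(1+r) = −ln(0.66333)/ln(1.00842) ≈ 48.975, so the balance reaches zero during payment 49.

49 payments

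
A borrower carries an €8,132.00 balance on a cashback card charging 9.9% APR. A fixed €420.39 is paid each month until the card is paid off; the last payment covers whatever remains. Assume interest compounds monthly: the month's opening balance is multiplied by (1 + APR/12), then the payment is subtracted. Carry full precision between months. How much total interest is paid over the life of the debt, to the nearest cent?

Monthly rate r = 9.9%/12 = 0.825% = 0.00825.
Payoff takes n = ⌈−ln(1 − rB₀/P)/ln(1+r)⌉ = ⌈21.161⌉ = 22 payments; the last is €67.94.
Total paid = 21·€420.39 + €67.94 = €8,896.13.
Total interest = total paid − principal = €8,896.13 − €8,132.00 = €764.13.

€764.13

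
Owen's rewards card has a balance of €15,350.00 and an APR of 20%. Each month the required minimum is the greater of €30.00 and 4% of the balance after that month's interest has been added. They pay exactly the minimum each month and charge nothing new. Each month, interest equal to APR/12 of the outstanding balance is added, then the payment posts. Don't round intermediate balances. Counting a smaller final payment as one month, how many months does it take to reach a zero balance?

157 months

Monthly rate r = 20%/12 = 1.66667% = 0.0166667.
While 4% of the post-interest balance exceeds €30.00, each month B ← (B·(1+r))·(1 − 0.04), i.e. B shrinks by the factor (1+r)·0.96 = 0.976.
This holds for months 1–125. Entering month 126 the balance is €736.78; 4% of the post-interest balance is now below €30.00, so the flat €30.00 minimum applies from here.
From month 126 a fixed €30.00 at rate r clears €736.78 in 32 more payments. Total: 125 + 32 = 157 months.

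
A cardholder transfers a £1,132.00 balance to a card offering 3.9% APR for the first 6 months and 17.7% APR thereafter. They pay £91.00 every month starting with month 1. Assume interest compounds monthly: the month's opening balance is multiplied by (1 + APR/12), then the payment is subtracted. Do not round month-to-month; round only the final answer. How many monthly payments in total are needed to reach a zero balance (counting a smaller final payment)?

14 months

Promo months 1–6 at r₀ = 3.9%/12 = 0.00325; months 7+ at r₁ = 17.7%/12 = 0.01475.
After month 6: iterate B ← B·(1+r₀) − £91.00 for 6 months → £603.80.
Then at r₁ with £91.00/mo: n₂ = −ln(1 − r₁·B/P)/ln(1+r₁) ≈ 7.03 → 8 more payments.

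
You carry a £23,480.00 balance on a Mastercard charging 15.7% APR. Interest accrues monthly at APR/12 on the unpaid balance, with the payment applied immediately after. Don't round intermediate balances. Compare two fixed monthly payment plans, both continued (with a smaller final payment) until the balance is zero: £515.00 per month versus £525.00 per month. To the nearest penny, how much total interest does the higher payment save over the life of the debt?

£423.11

Monthly rate r = 15.7%/12 = 1.30833% = 0.0130833.
At £515.00/mo: n = ⌈−ln(1 − rB₀/P)/ln(1+r)⌉ = 70 payments (last £423.60); total interest = total paid − £23,480.00 = £12,478.60.
At £525.00/mo: 68 payments (last £360.49); total interest £12,055.49.
Interest saved = £12,478.60 − £12,055.49 = £423.11.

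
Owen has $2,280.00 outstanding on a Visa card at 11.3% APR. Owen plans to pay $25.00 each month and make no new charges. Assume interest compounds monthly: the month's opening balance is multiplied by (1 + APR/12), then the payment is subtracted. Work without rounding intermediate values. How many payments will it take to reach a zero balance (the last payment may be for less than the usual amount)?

209 payments

Monthly rate r = 11.3%/12 = 0.941667% = 0.00941667.
Recurrence: B ← B·(1+r) − $25.00.
Month 1: interest $21.47; balance after payment $2,276.47.
Month 2: interest $21.44; balance after payment $2,272.91.
Closed form: n = −ln(1 − rB₀/P)/ln(1+r) = −ln(0.1412)/ln(1.00942) ≈ 208.862, so the balance reaches zero during payment 209.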